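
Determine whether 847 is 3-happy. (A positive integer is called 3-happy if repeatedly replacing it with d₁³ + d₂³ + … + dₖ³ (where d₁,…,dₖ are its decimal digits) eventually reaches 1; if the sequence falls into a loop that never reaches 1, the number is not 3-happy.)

847 → 8³ + 4³ + 7³ = 512 + 64 + 343 = 919
919 → 9³ + 1³ + 9³ = 729 + 1 + 729 = 1459
1459 → 1³ + 4³ + 5³ + 9³ = 1 + 64 + 125 + 729 = 919  — 919 already seen; the sequence cycles without reaching 1.

not 3-happy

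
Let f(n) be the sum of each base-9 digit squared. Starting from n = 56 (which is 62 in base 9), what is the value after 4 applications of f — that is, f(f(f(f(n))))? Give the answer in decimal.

58

56 = (6,2)_9 → 40
40 = (4,4)_9 → 32
32 = (3,5)_9 → 34
34 = (3,7)_9 → 58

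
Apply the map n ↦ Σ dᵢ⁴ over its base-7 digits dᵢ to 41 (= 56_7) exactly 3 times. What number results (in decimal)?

41 = (5,6)_7 → 5⁴ + 6⁴ = 1921
1921 = (5,4,1,3)_7 → 5⁴ + 4⁴ + 1⁴ + 3⁴ = 963
963 = (2,5,4,4)_7 → 2⁴ + 5⁴ + 4⁴ + 4⁴ = 1153

1153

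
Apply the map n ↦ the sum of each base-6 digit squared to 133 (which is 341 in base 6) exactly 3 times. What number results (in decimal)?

13

133 = (3,4,1)_6 → 3² + 4² + 1² = 26
26 = (4,2)_6 → 4² + 2² = 20
20 = (3,2)_6 → 3² + 2² = 13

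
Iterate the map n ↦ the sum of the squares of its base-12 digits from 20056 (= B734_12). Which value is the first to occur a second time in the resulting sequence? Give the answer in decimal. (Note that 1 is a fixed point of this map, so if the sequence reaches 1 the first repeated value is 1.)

26

20056 = (11,7,3,4)_12 → 195
195 = (1,4,3)_12 → 26
26 = (2,2)_12 → 8
8 = (8)_12 → 64
64 = (5,4)_12 → 41
41 = (3,5)_12 → 34
34 = (2,10)_12 → 104
104 = (8,8)_12 → 128
128 = (10,8)_12 → 164
164 = (1,1,8)_12 → 66
66 = (5,6)_12 → 61
61 = (5,1)_12 → 26  — 26 already appeared earlier.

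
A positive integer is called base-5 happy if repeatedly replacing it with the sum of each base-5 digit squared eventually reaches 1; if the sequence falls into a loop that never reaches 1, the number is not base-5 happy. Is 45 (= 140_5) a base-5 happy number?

45 = (1,4,0)_5 → 1² + 4² + 0² = 1 + 16 + 0 = 17
17 = (3,2)_5 → 3² + 2² = 9 + 4 = 13
13 = (2,3)_5 → 2² + 3² = 4 + 9 = 13  — 13 already seen; the sequence cycles without reaching 1.

not base-5 happy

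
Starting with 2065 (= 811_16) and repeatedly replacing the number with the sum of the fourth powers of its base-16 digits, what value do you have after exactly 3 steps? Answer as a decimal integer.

2

2065 = (8,1,1)_16 → 8⁴ + 1⁴ + 1⁴ = 4098
4098 = (1,0,0,2)_16 → 1⁴ + 0⁴ + 0⁴ + 2⁴ = 17
17 = (1,1)_16 → 1⁴ + 1⁴ = 2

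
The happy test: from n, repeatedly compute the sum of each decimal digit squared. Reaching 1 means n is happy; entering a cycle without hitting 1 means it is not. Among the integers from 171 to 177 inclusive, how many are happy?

1

171: 171 → 51 → 26 → 40 → 16 → 37 → 58 → 89 → 145 → 42 → 20 → 4 → 16  (repeats 16)
172: 172 → 54 → 41 → 17 → 50 → 25 → 29 → 85 → 89 → 145 → 42 → 20 → 4 → 16 → 37 → 58 → 89  (repeats 89)
173: 173 → 59 → 106 → 37 → 58 → 89 → 145 → 42 → 20 → 4 → 16 → 37  (repeats 37)
174: 174 → 66 → 72 → 53 → 34 → 25 → 29 → 85 → 89 → 145 → 42 → 20 → 4 → 16 → 37 → 58 → 89  (repeats 89)
175: 175 → 75 → 74 → 65 → 61 → 37 → 58 → 89 → 145 → 42 → 20 → 4 → 16 → 37  (repeats 37)
176: 176 → 86 → 100 → 1  (reaches 1)
177: 177 → 99 → 162 → 41 → 17 → 50 → 25 → 29 → 85 → 89 → 145 → 42 → 20 → 4 → 16 → 37 → 58 → 89  (repeats 89)
happy: 176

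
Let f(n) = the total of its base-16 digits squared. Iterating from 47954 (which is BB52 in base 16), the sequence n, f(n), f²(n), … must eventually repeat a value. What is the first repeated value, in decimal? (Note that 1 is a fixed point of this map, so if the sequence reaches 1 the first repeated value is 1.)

47954 = (11,11,5,2)_16 → 11² + 11² + 5² + 2² = 121 + 121 + 25 + 4 = 271
271 = (1,0,15)_16 → 1² + 0² + 15² = 1 + 0 + 225 = 226
226 = (14,2)_16 → 14² + 2² = 196 + 4 = 200
200 = (12,8)_16 → 12² + 8² = 144 + 64 = 208
208 = (13,0)_16 → 13² + 0² = 169 + 0 = 169
169 = (10,9)_16 → 10² + 9² = 100 + 81 = 181
181 = (11,5)_16 → 11² + 5² = 121 + 25 = 146
146 = (9,2)_16 → 9² + 2² = 81 + 4 = 85
85 = (5,5)_16 → 5² + 5² = 25 + 25 = 50
50 = (3,2)_16 → 3² + 2² = 9 + 4 = 13
13 = (13)_16 → 13² = 169  — 169 already appeared earlier.

169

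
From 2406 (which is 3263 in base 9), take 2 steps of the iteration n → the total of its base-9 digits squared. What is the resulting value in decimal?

2406 = (3,2,6,3)_9 → 58
58 = (6,4)_9 → 52

52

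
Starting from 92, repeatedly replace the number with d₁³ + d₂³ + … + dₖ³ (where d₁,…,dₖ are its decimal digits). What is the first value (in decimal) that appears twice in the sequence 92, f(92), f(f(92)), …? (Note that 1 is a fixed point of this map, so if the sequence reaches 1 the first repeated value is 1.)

92 → 9³ + 2³ = 729 + 8 = 737
737 → 7³ + 3³ + 7³ = 343 + 27 + 343 = 713
713 → 7³ + 1³ + 3³ = 343 + 1 + 27 = 371
371 → 3³ + 7³ + 1³ = 27 + 343 + 1 = 371  — 371 already appeared earlier.

371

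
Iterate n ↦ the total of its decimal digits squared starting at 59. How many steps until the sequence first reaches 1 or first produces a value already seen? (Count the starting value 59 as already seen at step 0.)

59 → 5² + 9² = 25 + 81 = 106
106 → 1² + 0² + 6² = 1 + 0 + 36 = 37
37 → 3² + 7² = 9 + 49 = 58
58 → 5² + 8² = 25 + 64 = 89
89 → 8² + 9² = 64 + 81 = 145
145 → 1² + 4² + 5² = 1 + 16 + 25 = 42
42 → 4² + 2² = 16 + 4 = 20
20 → 2² + 0² = 4 + 0 = 4
4 → 4² = 16
16 → 1² + 6² = 1 + 36 = 37  — 37 repeats.
That took 10 steps.

10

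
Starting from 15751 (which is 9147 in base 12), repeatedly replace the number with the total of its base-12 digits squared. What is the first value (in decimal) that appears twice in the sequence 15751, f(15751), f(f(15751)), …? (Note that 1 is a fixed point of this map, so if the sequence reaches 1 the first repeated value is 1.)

100

15751 = (9,1,4,7)_12 → 9² + 1² + 4² + 7² = 147
147 = (1,0,3)_12 → 1² + 0² + 3² = 10
10 = (10)_12 → 10² = 100
100 = (8,4)_12 → 8² + 4² = 80
80 = (6,8)_12 → 6² + 8² = 100  — 100 already appeared earlier.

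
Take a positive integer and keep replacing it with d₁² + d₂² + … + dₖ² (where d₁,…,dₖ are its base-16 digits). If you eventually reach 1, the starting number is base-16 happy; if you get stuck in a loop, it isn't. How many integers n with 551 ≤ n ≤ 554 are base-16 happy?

551: 551 → 57 → 90 → 125 → 218 → 269 → 170 → 200 → 208 → 169 → 181 → 146 → 85 → 50 → 13 → 169  (repeats 169)
552: 552 → 72 → 80 → 25 → 82 → 29 → 170 → 200 → 208 → 169 → 181 → 146 → 85 → 50 → 13 → 169  (repeats 169)
553: 553 → 89 → 106 → 136 → 128 → 64 → 16 → 1  (reaches 1)
554: 554 → 108 → 180 → 137 → 145 → 82 → 29 → 170 → 200 → 208 → 169 → 181 → 146 → 85 → 50 → 13 → 169  (repeats 169)
base-16 happy: 553

1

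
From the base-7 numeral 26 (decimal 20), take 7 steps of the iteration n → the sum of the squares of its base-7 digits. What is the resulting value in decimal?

20 = (2,6)_7 → 2² + 6² = 40
40 = (5,5)_7 → 5² + 5² = 50
50 = (1,0,1)_7 → 1² + 0² + 1² = 2
2 = (2)_7 → 2² = 4
4 = (4)_7 → 4² = 16
16 = (2,2)_7 → 2² + 2² = 8
8 = (1,1)_7 → 1² + 1² = 2

2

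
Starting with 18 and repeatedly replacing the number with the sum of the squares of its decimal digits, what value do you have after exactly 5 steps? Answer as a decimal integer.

89

18 → 1² + 8² = 65
65 → 6² + 5² = 61
61 → 6² + 1² = 37
37 → 3² + 7² = 58
58 → 5² + 8² = 89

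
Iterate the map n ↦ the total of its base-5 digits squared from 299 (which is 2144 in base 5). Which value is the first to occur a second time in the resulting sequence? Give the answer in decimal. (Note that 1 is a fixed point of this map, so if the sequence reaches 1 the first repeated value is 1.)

299 = (2,1,4,4)_5 → 2² + 1² + 4² + 4² = 4 + 1 + 16 + 16 = 37
37 = (1,2,2)_5 → 1² + 2² + 2² = 1 + 4 + 4 = 9
9 = (1,4)_5 → 1² + 4² = 1 + 16 = 17
17 = (3,2)_5 → 3² + 2² = 9 + 4 = 13
13 = (2,3)_5 → 2² + 3² = 4 + 9 = 13  — 13 already appeared earlier.

13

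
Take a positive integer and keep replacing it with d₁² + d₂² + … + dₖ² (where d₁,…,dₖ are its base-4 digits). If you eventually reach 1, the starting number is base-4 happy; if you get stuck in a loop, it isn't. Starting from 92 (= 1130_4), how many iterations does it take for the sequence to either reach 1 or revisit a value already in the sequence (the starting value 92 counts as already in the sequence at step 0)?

6

92 = (1,1,3,0)_4 → 1² + 1² + 3² + 0² = 1 + 1 + 9 + 0 = 11
11 = (2,3)_4 → 2² + 3² = 4 + 9 = 13
13 = (3,1)_4 → 3² + 1² = 9 + 1 = 10
10 = (2,2)_4 → 2² + 2² = 4 + 4 = 8
8 = (2,0)_4 → 2² + 0² = 4 + 0 = 4
4 = (1,0)_4 → 1² + 0² = 1 + 0 = 1  — reached 1.
That took 6 steps.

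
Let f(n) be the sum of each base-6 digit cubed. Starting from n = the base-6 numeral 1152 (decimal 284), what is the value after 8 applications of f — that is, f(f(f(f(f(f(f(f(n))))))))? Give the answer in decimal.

284 = (1,1,5,2)_6 → 1³ + 1³ + 5³ + 2³ = 1 + 1 + 125 + 8 = 135
135 = (3,4,3)_6 → 3³ + 4³ + 3³ = 27 + 64 + 27 = 118
118 = (3,1,4)_6 → 3³ + 1³ + 4³ = 27 + 1 + 64 = 92
92 = (2,3,2)_6 → 2³ + 3³ + 2³ = 8 + 27 + 8 = 43
43 = (1,1,1)_6 → 1³ + 1³ + 1³ = 1 + 1 + 1 = 3
3 = (3)_6 → 3³ = 27
27 = (4,3)_6 → 4³ + 3³ = 64 + 27 = 91
91 = (2,3,1)_6 → 2³ + 3³ + 1³ = 8 + 27 + 1 = 36

36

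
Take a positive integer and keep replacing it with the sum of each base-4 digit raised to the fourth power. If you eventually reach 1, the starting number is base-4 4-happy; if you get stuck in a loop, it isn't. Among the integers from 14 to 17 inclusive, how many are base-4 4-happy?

3

14: 14 → 97 → 18 → 17 → 2 → 16 → 1  — base-4 4-happy
15: 15 → 162 → 48 → 81 → 3 → 81  — not base-4 4-happy
16: 16 → 1  — base-4 4-happy
17: 17 → 2 → 16 → 1  — base-4 4-happy
base-4 4-happy: 14, 16, 17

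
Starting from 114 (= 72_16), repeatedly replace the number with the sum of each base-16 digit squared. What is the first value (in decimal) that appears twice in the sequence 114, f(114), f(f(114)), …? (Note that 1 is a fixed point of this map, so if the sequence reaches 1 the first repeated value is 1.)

114 = (7,2)_16 → 7² + 2² = 49 + 4 = 53
53 = (3,5)_16 → 3² + 5² = 9 + 25 = 34
34 = (2,2)_16 → 2² + 2² = 4 + 4 = 8
8 = (8)_16 → 8² = 64
64 = (4,0)_16 → 4² + 0² = 16 + 0 = 16
16 = (1,0)_16 → 1² + 0² = 1 + 0 = 1  — reached the fixed point 1.
1 → 1, so 1 is the first repeated value.

1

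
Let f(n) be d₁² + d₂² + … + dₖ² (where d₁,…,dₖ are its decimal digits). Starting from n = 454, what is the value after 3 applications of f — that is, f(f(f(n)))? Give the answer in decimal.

454 → 4² + 5² + 4² = 16 + 25 + 16 = 57
57 → 5² + 7² = 25 + 49 = 74
74 → 7² + 4² = 49 + 16 = 65

65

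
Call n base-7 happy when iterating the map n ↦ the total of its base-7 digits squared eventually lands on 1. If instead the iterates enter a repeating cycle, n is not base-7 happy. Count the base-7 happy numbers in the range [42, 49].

42: 42 → 36 → 26 → 34 → 52 → 10 → 10  — not base-7 happy
43: 43 → 37 → 29 → 17 → 13 → 37  — not base-7 happy
44: 44 → 40 → 50 → 2 → 4 → 16 → 8 → 2  — not base-7 happy
45: 45 → 45  — not base-7 happy
46: 46 → 52 → 10 → 10  — not base-7 happy
47: 47 → 61 → 27 → 45 → 45  — not base-7 happy
48: 48 → 72 → 14 → 4 → 16 → 8 → 2 → 4  — not base-7 happy
49: 49 → 1  — base-7 happy
base-7 happy: 49

1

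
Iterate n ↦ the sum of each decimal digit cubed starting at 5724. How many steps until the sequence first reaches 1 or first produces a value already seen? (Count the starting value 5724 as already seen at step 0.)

7

5724 → 5³ + 7³ + 2³ + 4³ = 540
540 → 5³ + 4³ + 0³ = 189
189 → 1³ + 8³ + 9³ = 1242
1242 → 1³ + 2³ + 4³ + 2³ = 81
81 → 8³ + 1³ = 513
513 → 5³ + 1³ + 3³ = 153
153 → 1³ + 5³ + 3³ = 153  — 153 repeats.
That took 7 steps.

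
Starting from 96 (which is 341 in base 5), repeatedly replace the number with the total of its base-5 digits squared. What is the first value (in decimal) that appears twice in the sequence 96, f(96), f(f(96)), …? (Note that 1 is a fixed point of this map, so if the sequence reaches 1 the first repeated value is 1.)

96 = (3,4,1)_5 → 3² + 4² + 1² = 26
26 = (1,0,1)_5 → 1² + 0² + 1² = 2
2 = (2)_5 → 2² = 4
4 = (4)_5 → 4² = 16
16 = (3,1)_5 → 3² + 1² = 10
10 = (2,0)_5 → 2² + 0² = 4  — 4 already appeared earlier.

4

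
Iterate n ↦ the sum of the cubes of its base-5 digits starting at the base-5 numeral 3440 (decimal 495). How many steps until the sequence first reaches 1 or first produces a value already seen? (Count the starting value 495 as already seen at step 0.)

495 = (3,4,4,0)_5 → 3³ + 4³ + 4³ + 0³ = 155
155 = (1,1,1,0)_5 → 1³ + 1³ + 1³ + 0³ = 3
3 = (3)_5 → 3³ = 27
27 = (1,0,2)_5 → 1³ + 0³ + 2³ = 9
9 = (1,4)_5 → 1³ + 4³ = 65
65 = (2,3,0)_5 → 2³ + 3³ + 0³ = 35
35 = (1,2,0)_5 → 1³ + 2³ + 0³ = 9  — 9 repeats.
That took 7 steps.

7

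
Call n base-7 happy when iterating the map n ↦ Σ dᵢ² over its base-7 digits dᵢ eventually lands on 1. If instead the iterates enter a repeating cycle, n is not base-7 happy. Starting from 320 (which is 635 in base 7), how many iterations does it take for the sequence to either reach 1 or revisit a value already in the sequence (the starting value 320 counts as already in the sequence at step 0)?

3

320 = (6,3,5)_7 → 6² + 3² + 5² = 36 + 9 + 25 = 70
70 = (1,3,0)_7 → 1² + 3² + 0² = 1 + 9 + 0 = 10
10 = (1,3)_7 → 1² + 3² = 1 + 9 = 10  — 10 repeats.
That took 3 steps.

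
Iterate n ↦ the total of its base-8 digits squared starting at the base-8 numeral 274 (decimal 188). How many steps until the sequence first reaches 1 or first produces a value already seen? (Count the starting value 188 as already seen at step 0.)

4

188 = (2,7,4)_8 → 2² + 7² + 4² = 4 + 49 + 16 = 69
69 = (1,0,5)_8 → 1² + 0² + 5² = 1 + 0 + 25 = 26
26 = (3,2)_8 → 3² + 2² = 9 + 4 = 13
13 = (1,5)_8 → 1² + 5² = 1 + 25 = 26  — 26 repeats.
That took 4 steps.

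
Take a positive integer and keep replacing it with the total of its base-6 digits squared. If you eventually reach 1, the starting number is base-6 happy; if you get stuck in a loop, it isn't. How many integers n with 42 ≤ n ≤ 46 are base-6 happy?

42: 42 → 2 → 4 → 16 → 20 → 13 → 5 → 25 → 17 → 29 → 41 → 26 → 20  — not base-6 happy
43: 43 → 3 → 9 → 10 → 17 → 29 → 41 → 26 → 20 → 13 → 5 → 25 → 17  — not base-6 happy
44: 44 → 6 → 1  — base-6 happy
45: 45 → 11 → 26 → 20 → 13 → 5 → 25 → 17 → 29 → 41 → 26  — not base-6 happy
46: 46 → 18 → 9 → 10 → 17 → 29 → 41 → 26 → 20 → 13 → 5 → 25 → 17  — not base-6 happy
base-6 happy: 44

1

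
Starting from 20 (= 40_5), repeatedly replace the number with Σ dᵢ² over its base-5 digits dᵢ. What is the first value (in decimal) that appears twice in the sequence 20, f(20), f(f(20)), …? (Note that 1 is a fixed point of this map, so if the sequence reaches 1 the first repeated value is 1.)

20 = (4,0)_5 → 4² + 0² = 16
16 = (3,1)_5 → 3² + 1² = 10
10 = (2,0)_5 → 2² + 0² = 4
4 = (4)_5 → 4² = 16  — 16 already appeared earlier.

16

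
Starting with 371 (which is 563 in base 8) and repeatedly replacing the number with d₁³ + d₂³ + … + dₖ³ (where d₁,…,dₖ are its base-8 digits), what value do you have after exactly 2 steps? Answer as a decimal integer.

341

371 = (5,6,3)_8 → 5³ + 6³ + 3³ = 125 + 216 + 27 = 368
368 = (5,6,0)_8 → 5³ + 6³ + 0³ = 125 + 216 + 0 = 341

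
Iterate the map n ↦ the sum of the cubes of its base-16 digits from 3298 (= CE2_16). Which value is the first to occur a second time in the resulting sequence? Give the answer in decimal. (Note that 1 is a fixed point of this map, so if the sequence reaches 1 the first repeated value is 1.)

3298 = (12,14,2)_16 → 12³ + 14³ + 2³ = 4480
4480 = (1,1,8,0)_16 → 1³ + 1³ + 8³ + 0³ = 514
514 = (2,0,2)_16 → 2³ + 0³ + 2³ = 16
16 = (1,0)_16 → 1³ + 0³ = 1  — reached the fixed point 1.
1 → 1, so 1 is the first repeated value.

1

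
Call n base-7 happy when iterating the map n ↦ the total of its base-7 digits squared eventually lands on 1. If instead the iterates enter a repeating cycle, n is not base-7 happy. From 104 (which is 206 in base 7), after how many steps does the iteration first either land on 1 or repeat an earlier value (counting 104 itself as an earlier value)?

104 = (2,0,6)_7 → 40
40 = (5,5)_7 → 50
50 = (1,0,1)_7 → 2
2 = (2)_7 → 4
4 = (4)_7 → 16
16 = (2,2)_7 → 8
8 = (1,1)_7 → 2  — 2 repeats.
That took 7 steps.

7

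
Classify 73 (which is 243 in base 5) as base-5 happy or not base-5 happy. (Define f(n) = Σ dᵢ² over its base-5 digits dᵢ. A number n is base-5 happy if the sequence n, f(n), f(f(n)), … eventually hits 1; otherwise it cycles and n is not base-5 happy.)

not base-5 happy

73 = (2,4,3)_5 → 2² + 4² + 3² = 29
29 = (1,0,4)_5 → 1² + 0² + 4² = 17
17 = (3,2)_5 → 3² + 2² = 13
13 = (2,3)_5 → 2² + 3² = 13  — 13 already seen; the sequence cycles without reaching 1.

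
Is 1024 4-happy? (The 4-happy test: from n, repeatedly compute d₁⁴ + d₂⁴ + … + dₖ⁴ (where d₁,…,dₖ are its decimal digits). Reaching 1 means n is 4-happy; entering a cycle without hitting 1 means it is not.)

1024 → 1⁴ + 0⁴ + 2⁴ + 4⁴ = 1 + 0 + 16 + 256 = 273
273 → 2⁴ + 7⁴ + 3⁴ = 16 + 2401 + 81 = 2498
2498 → 2⁴ + 4⁴ + 9⁴ + 8⁴ = 16 + 256 + 6561 + 4096 = 10929
10929 → 1⁴ + 0⁴ + 9⁴ + 2⁴ + 9⁴ = 1 + 0 + 6561 + 16 + 6561 = 13139
13139 → 1⁴ + 3⁴ + 1⁴ + 3⁴ + 9⁴ = 1 + 81 + 1 + 81 + 6561 = 6725
6725 → 6⁴ + 7⁴ + 2⁴ + 5⁴ = 1296 + 2401 + 16 + 625 = 4338
4338 → 4⁴ + 3⁴ + 3⁴ + 8⁴ = 256 + 81 + 81 + 4096 = 4514
4514 → 4⁴ + 5⁴ + 1⁴ + 4⁴ = 256 + 625 + 1 + 256 = 1138
1138 → 1⁴ + 1⁴ + 3⁴ + 8⁴ = 1 + 1 + 81 + 4096 = 4179
4179 → 4⁴ + 1⁴ + 7⁴ + 9⁴ = 256 + 1 + 2401 + 6561 = 9219
9219 → 9⁴ + 2⁴ + 1⁴ + 9⁴ = 6561 + 16 + 1 + 6561 = 13139  — 13139 already seen; the sequence cycles without reaching 1.

not 4-happy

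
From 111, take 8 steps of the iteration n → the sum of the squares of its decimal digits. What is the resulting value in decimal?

111 → 1² + 1² + 1² = 3
3 → 3² = 9
9 → 9² = 81
81 → 8² + 1² = 65
65 → 6² + 5² = 61
61 → 6² + 1² = 37
37 → 3² + 7² = 58
58 → 5² + 8² = 89

89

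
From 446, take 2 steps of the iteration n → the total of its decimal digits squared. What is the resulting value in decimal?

446 → 68
68 → 100

100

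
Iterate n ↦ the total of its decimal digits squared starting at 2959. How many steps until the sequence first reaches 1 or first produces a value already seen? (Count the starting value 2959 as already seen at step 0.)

12

2959 → 2² + 9² + 5² + 9² = 4 + 81 + 25 + 81 = 191
191 → 1² + 9² + 1² = 1 + 81 + 1 = 83
83 → 8² + 3² = 64 + 9 = 73
73 → 7² + 3² = 49 + 9 = 58
58 → 5² + 8² = 25 + 64 = 89
89 → 8² + 9² = 64 + 81 = 145
145 → 1² + 4² + 5² = 1 + 16 + 25 = 42
42 → 4² + 2² = 16 + 4 = 20
20 → 2² + 0² = 4 + 0 = 4
4 → 4² = 16
16 → 1² + 6² = 1 + 36 = 37
37 → 3² + 7² = 9 + 49 = 58  — 58 repeats.
That took 12 steps.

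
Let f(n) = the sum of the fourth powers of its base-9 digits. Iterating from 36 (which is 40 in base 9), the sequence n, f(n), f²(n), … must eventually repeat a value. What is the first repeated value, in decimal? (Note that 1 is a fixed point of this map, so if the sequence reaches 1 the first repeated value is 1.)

36 = (4,0)_9 → 4⁴ + 0⁴ = 256 + 0 = 256
256 = (3,1,4)_9 → 3⁴ + 1⁴ + 4⁴ = 81 + 1 + 256 = 338
338 = (4,1,5)_9 → 4⁴ + 1⁴ + 5⁴ = 256 + 1 + 625 = 882
882 = (1,1,8,0)_9 → 1⁴ + 1⁴ + 8⁴ + 0⁴ = 1 + 1 + 4096 + 0 = 4098
4098 = (5,5,5,3)_9 → 5⁴ + 5⁴ + 5⁴ + 3⁴ = 625 + 625 + 625 + 81 = 1956
1956 = (2,6,1,3)_9 → 2⁴ + 6⁴ + 1⁴ + 3⁴ = 16 + 1296 + 1 + 81 = 1394
1394 = (1,8,1,8)_9 → 1⁴ + 8⁴ + 1⁴ + 8⁴ = 1 + 4096 + 1 + 4096 = 8194
8194 = (1,2,2,1,4)_9 → 1⁴ + 2⁴ + 2⁴ + 1⁴ + 4⁴ = 1 + 16 + 16 + 1 + 256 = 290
290 = (3,5,2)_9 → 3⁴ + 5⁴ + 2⁴ = 81 + 625 + 16 = 722
722 = (8,8,2)_9 → 8⁴ + 8⁴ + 2⁴ = 4096 + 4096 + 16 = 8208
8208 = (1,2,2,3,0)_9 → 1⁴ + 2⁴ + 2⁴ + 3⁴ + 0⁴ = 1 + 16 + 16 + 81 + 0 = 114
114 = (1,3,6)_9 → 1⁴ + 3⁴ + 6⁴ = 1 + 81 + 1296 = 1378
1378 = (1,8,0,1)_9 → 1⁴ + 8⁴ + 0⁴ + 1⁴ = 1 + 4096 + 0 + 1 = 4098  — 4098 already appeared earlier.

4098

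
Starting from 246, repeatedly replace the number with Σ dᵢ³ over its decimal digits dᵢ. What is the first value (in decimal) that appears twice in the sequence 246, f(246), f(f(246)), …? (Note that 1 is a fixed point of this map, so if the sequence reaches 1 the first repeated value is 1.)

153

246 → 2³ + 4³ + 6³ = 8 + 64 + 216 = 288
288 → 2³ + 8³ + 8³ = 8 + 512 + 512 = 1032
1032 → 1³ + 0³ + 3³ + 2³ = 1 + 0 + 27 + 8 = 36
36 → 3³ + 6³ = 27 + 216 = 243
243 → 2³ + 4³ + 3³ = 8 + 64 + 27 = 99
99 → 9³ + 9³ = 729 + 729 = 1458
1458 → 1³ + 4³ + 5³ + 8³ = 1 + 64 + 125 + 512 = 702
702 → 7³ + 0³ + 2³ = 343 + 0 + 8 = 351
351 → 3³ + 5³ + 1³ = 27 + 125 + 1 = 153
153 → 1³ + 5³ + 3³ = 1 + 125 + 27 = 153  — 153 already appeared earlier.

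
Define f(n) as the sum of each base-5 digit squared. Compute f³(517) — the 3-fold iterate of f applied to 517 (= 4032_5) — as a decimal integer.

517 = (4,0,3,2)_5 → 4² + 0² + 3² + 2² = 16 + 0 + 9 + 4 = 29
29 = (1,0,4)_5 → 1² + 0² + 4² = 1 + 0 + 16 = 17
17 = (3,2)_5 → 3² + 2² = 9 + 4 = 13

13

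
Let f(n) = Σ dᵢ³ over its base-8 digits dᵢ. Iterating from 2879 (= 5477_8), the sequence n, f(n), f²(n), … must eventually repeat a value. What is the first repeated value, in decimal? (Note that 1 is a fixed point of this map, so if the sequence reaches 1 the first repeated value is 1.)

2879 = (5,4,7,7)_8 → 5³ + 4³ + 7³ + 7³ = 125 + 64 + 343 + 343 = 875
875 = (1,5,5,3)_8 → 1³ + 5³ + 5³ + 3³ = 1 + 125 + 125 + 27 = 278
278 = (4,2,6)_8 → 4³ + 2³ + 6³ = 64 + 8 + 216 = 288
288 = (4,4,0)_8 → 4³ + 4³ + 0³ = 64 + 64 + 0 = 128
128 = (2,0,0)_8 → 2³ + 0³ + 0³ = 8 + 0 + 0 = 8
8 = (1,0)_8 → 1³ + 0³ = 1 + 0 = 1  — reached the fixed point 1.
1 → 1, so 1 is the first repeated value.

1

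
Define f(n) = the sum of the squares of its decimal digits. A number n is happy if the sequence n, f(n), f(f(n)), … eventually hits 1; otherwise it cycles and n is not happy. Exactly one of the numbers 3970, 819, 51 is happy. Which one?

3970: 3970 → 139 → 91 → 82 → 68 → 100 → 1  — reaches 1 (happy)
819: 819 → 146 → 53 → 34 → 25 → 29 → 85 → 89 → 145 → 42 → 20 → 4 → 16 → 37 → 58 → 89  — repeats 89 (not happy)
51: 51 → 26 → 40 → 16 → 37 → 58 → 89 → 145 → 42 → 20 → 4 → 16  — repeats 16 (not happy)

3970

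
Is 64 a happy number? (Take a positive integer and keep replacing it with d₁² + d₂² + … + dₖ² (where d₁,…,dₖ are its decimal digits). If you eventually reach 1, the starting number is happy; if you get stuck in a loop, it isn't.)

not happy

64 → 6² + 4² = 52
52 → 5² + 2² = 29
29 → 2² + 9² = 85
85 → 8² + 5² = 89
89 → 8² + 9² = 145
145 → 1² + 4² + 5² = 42
42 → 4² + 2² = 20
20 → 2² + 0² = 4
4 → 4² = 16
16 → 1² + 6² = 37
37 → 3² + 7² = 58
58 → 5² + 8² = 89  — 89 already seen; the sequence cycles without reaching 1.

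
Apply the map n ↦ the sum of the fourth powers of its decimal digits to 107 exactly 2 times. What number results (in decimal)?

288

107 → 1⁴ + 0⁴ + 7⁴ = 2402
2402 → 2⁴ + 4⁴ + 0⁴ + 2⁴ = 288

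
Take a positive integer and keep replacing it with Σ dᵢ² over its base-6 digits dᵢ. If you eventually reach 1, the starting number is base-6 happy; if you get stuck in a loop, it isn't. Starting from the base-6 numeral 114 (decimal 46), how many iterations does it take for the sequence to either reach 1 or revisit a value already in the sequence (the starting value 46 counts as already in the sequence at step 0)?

12

46 = (1,1,4)_6 → 1² + 1² + 4² = 1 + 1 + 16 = 18
18 = (3,0)_6 → 3² + 0² = 9 + 0 = 9
9 = (1,3)_6 → 1² + 3² = 1 + 9 = 10
10 = (1,4)_6 → 1² + 4² = 1 + 16 = 17
17 = (2,5)_6 → 2² + 5² = 4 + 25 = 29
29 = (4,5)_6 → 4² + 5² = 16 + 25 = 41
41 = (1,0,5)_6 → 1² + 0² + 5² = 1 + 0 + 25 = 26
26 = (4,2)_6 → 4² + 2² = 16 + 4 = 20
20 = (3,2)_6 → 3² + 2² = 9 + 4 = 13
13 = (2,1)_6 → 2² + 1² = 4 + 1 = 5
5 = (5)_6 → 5² = 25
25 = (4,1)_6 → 4² + 1² = 16 + 1 = 17  — 17 repeats.
That took 12 steps.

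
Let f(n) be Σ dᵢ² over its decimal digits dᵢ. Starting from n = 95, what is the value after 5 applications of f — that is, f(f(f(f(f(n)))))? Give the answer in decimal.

95 → 9² + 5² = 81 + 25 = 106
106 → 1² + 0² + 6² = 1 + 0 + 36 = 37
37 → 3² + 7² = 9 + 49 = 58
58 → 5² + 8² = 25 + 64 = 89
89 → 8² + 9² = 64 + 81 = 145

145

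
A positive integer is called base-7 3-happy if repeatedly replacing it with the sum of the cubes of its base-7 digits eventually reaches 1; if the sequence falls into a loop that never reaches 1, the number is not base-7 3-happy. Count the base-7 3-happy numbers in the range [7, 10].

7: 7 → 1  — base-7 3-happy
8: 8 → 2 → 8  — not base-7 3-happy
9: 9 → 9  — not base-7 3-happy
10: 10 → 28 → 64 → 10  — not base-7 3-happy
base-7 3-happy: 7

1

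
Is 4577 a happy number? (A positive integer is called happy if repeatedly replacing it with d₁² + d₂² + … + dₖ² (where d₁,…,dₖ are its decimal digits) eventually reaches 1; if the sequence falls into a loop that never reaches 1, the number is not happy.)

happy

4577 → 4² + 5² + 7² + 7² = 139
139 → 1² + 3² + 9² = 91
91 → 9² + 1² = 82
82 → 8² + 2² = 68
68 → 6² + 8² = 100
100 → 1² + 0² + 0² = 1  — reached 1.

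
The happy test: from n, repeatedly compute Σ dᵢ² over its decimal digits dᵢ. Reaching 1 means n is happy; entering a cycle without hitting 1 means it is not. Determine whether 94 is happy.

happy

94 → 9² + 4² = 81 + 16 = 97
97 → 9² + 7² = 81 + 49 = 130
130 → 1² + 3² + 0² = 1 + 9 + 0 = 10
10 → 1² + 0² = 1 + 0 = 1  — reached 1.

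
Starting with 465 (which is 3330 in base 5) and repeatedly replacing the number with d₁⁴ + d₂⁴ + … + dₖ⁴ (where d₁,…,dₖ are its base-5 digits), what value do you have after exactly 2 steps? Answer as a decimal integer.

465 = (3,3,3,0)_5 → 3⁴ + 3⁴ + 3⁴ + 0⁴ = 243
243 = (1,4,3,3)_5 → 1⁴ + 4⁴ + 3⁴ + 3⁴ = 419

419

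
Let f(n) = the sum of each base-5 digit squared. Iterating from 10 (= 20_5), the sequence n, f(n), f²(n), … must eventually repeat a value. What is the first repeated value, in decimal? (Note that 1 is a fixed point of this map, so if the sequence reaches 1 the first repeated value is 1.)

10

10 = (2,0)_5 → 4
4 = (4)_5 → 16
16 = (3,1)_5 → 10  — 10 already appeared earlier.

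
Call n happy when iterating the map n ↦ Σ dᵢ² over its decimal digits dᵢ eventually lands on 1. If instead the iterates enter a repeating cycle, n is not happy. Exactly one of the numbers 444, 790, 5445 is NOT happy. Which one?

444

444: 444 → 48 → 80 → 64 → 52 → 29 → 85 → 89 → 145 → 42 → 20 → 4 → 16 → 37 → 58 → 89  — repeats 89 (not happy)
790: 790 → 130 → 10 → 1  — reaches 1 (happy)
5445: 5445 → 82 → 68 → 100 → 1  — reaches 1 (happy)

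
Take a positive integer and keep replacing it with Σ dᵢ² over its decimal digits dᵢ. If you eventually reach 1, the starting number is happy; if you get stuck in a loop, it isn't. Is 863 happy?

863 → 8² + 6² + 3² = 64 + 36 + 9 = 109
109 → 1² + 0² + 9² = 1 + 0 + 81 = 82
82 → 8² + 2² = 64 + 4 = 68
68 → 6² + 8² = 36 + 64 = 100
100 → 1² + 0² + 0² = 1 + 0 + 0 = 1  — reached 1.

happy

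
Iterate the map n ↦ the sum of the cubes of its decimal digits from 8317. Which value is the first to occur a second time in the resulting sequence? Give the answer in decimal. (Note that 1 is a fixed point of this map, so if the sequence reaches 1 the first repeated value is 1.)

8317 → 8³ + 3³ + 1³ + 7³ = 512 + 27 + 1 + 343 = 883
883 → 8³ + 8³ + 3³ = 512 + 512 + 27 = 1051
1051 → 1³ + 0³ + 5³ + 1³ = 1 + 0 + 125 + 1 = 127
127 → 1³ + 2³ + 7³ = 1 + 8 + 343 = 352
352 → 3³ + 5³ + 2³ = 27 + 125 + 8 = 160
160 → 1³ + 6³ + 0³ = 1 + 216 + 0 = 217
217 → 2³ + 1³ + 7³ = 8 + 1 + 343 = 352  — 352 already appeared earlier.

352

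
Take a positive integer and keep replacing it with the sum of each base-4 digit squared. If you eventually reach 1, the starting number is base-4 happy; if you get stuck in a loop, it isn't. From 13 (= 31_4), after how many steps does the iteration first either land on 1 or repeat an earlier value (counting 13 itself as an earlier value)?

13 = (3,1)_4 → 3² + 1² = 10
10 = (2,2)_4 → 2² + 2² = 8
8 = (2,0)_4 → 2² + 0² = 4
4 = (1,0)_4 → 1² + 0² = 1  — reached 1.
That took 4 steps.

4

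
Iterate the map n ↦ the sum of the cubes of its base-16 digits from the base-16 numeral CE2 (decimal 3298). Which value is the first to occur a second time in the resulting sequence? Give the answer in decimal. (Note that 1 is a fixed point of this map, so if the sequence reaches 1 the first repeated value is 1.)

3298 = (12,14,2)_16 → 4480
4480 = (1,1,8,0)_16 → 514
514 = (2,0,2)_16 → 16
16 = (1,0)_16 → 1  — reached the fixed point 1.
1 → 1, so 1 is the first repeated value.

1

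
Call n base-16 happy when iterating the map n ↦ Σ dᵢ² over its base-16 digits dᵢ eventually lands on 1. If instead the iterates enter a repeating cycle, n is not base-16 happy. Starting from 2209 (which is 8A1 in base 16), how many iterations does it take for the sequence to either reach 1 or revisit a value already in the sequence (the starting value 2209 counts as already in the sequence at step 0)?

2209 = (8,10,1)_16 → 8² + 10² + 1² = 165
165 = (10,5)_16 → 10² + 5² = 125
125 = (7,13)_16 → 7² + 13² = 218
218 = (13,10)_16 → 13² + 10² = 269
269 = (1,0,13)_16 → 1² + 0² + 13² = 170
170 = (10,10)_16 → 10² + 10² = 200
200 = (12,8)_16 → 12² + 8² = 208
208 = (13,0)_16 → 13² + 0² = 169
169 = (10,9)_16 → 10² + 9² = 181
181 = (11,5)_16 → 11² + 5² = 146
146 = (9,2)_16 → 9² + 2² = 85
85 = (5,5)_16 → 5² + 5² = 50
50 = (3,2)_16 → 3² + 2² = 13
13 = (13)_16 → 13² = 169  — 169 repeats.
That took 14 steps.

14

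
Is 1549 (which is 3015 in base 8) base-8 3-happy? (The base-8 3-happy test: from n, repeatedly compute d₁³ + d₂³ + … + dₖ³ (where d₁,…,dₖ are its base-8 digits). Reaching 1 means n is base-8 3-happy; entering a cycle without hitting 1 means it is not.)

base-8 3-happy

1549 = (3,0,1,5)_8 → 3³ + 0³ + 1³ + 5³ = 153
153 = (2,3,1)_8 → 2³ + 3³ + 1³ = 36
36 = (4,4)_8 → 4³ + 4³ = 128
128 = (2,0,0)_8 → 2³ + 0³ + 0³ = 8
8 = (1,0)_8 → 1³ + 0³ = 1  — reached 1.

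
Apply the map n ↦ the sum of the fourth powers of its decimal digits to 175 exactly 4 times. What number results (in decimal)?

13139

175 → 1⁴ + 7⁴ + 5⁴ = 1 + 2401 + 625 = 3027
3027 → 3⁴ + 0⁴ + 2⁴ + 7⁴ = 81 + 0 + 16 + 2401 = 2498
2498 → 2⁴ + 4⁴ + 9⁴ + 8⁴ = 16 + 256 + 6561 + 4096 = 10929
10929 → 1⁴ + 0⁴ + 9⁴ + 2⁴ + 9⁴ = 1 + 0 + 6561 + 16 + 6561 = 13139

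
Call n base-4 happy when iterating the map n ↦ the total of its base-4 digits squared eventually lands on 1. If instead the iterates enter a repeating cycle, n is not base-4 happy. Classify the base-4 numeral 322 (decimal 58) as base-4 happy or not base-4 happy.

base-4 happy

58 = (3,2,2)_4 → 3² + 2² + 2² = 9 + 4 + 4 = 17
17 = (1,0,1)_4 → 1² + 0² + 1² = 1 + 0 + 1 = 2
2 = (2)_4 → 2² = 4
4 = (1,0)_4 → 1² + 0² = 1 + 0 = 1  — reached 1.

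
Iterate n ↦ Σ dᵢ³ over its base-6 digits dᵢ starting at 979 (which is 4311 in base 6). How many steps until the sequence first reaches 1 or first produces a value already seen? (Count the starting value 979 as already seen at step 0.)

7

979 = (4,3,1,1)_6 → 4³ + 3³ + 1³ + 1³ = 64 + 27 + 1 + 1 = 93
93 = (2,3,3)_6 → 2³ + 3³ + 3³ = 8 + 27 + 27 = 62
62 = (1,4,2)_6 → 1³ + 4³ + 2³ = 1 + 64 + 8 = 73
73 = (2,0,1)_6 → 2³ + 0³ + 1³ = 8 + 0 + 1 = 9
9 = (1,3)_6 → 1³ + 3³ = 1 + 27 = 28
28 = (4,4)_6 → 4³ + 4³ = 64 + 64 = 128
128 = (3,3,2)_6 → 3³ + 3³ + 2³ = 27 + 27 + 8 = 62  — 62 repeats.
That took 7 steps.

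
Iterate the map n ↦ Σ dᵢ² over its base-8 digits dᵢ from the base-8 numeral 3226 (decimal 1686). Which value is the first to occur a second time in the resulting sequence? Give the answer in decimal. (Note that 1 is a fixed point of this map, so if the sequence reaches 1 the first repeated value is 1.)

1686 = (3,2,2,6)_8 → 53
53 = (6,5)_8 → 61
61 = (7,5)_8 → 74
74 = (1,1,2)_8 → 6
6 = (6)_8 → 36
36 = (4,4)_8 → 32
32 = (4,0)_8 → 16
16 = (2,0)_8 → 4
4 = (4)_8 → 16  — 16 already appeared earlier.

16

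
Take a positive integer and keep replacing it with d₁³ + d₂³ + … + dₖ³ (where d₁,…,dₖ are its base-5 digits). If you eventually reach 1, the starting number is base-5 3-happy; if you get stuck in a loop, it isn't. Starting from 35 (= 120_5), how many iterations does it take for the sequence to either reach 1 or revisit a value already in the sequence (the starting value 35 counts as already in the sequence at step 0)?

3

35 = (1,2,0)_5 → 1³ + 2³ + 0³ = 1 + 8 + 0 = 9
9 = (1,4)_5 → 1³ + 4³ = 1 + 64 = 65
65 = (2,3,0)_5 → 2³ + 3³ + 0³ = 8 + 27 + 0 = 35  — 35 repeats.
That took 3 steps.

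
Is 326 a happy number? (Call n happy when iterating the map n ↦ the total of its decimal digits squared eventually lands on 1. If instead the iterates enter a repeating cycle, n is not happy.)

326 → 3² + 2² + 6² = 9 + 4 + 36 = 49
49 → 4² + 9² = 16 + 81 = 97
97 → 9² + 7² = 81 + 49 = 130
130 → 1² + 3² + 0² = 1 + 9 + 0 = 10
10 → 1² + 0² = 1 + 0 = 1  — reached 1.

happy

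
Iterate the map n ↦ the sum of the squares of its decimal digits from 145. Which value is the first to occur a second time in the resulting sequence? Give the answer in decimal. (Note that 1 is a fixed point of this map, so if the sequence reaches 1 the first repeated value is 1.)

145

145 → 42
42 → 20
20 → 4
4 → 16
16 → 37
37 → 58
58 → 89
89 → 145  — 145 already appeared earlier.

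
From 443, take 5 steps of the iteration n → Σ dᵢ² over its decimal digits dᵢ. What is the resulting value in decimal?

443 → 4² + 4² + 3² = 16 + 16 + 9 = 41
41 → 4² + 1² = 16 + 1 = 17
17 → 1² + 7² = 1 + 49 = 50
50 → 5² + 0² = 25 + 0 = 25
25 → 2² + 5² = 4 + 25 = 29

29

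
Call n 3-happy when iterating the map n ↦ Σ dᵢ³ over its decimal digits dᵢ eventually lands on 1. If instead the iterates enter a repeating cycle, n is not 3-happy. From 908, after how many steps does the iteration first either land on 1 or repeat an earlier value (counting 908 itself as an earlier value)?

908 → 9³ + 0³ + 8³ = 1241
1241 → 1³ + 2³ + 4³ + 1³ = 74
74 → 7³ + 4³ = 407
407 → 4³ + 0³ + 7³ = 407  — 407 repeats.
That took 4 steps.

4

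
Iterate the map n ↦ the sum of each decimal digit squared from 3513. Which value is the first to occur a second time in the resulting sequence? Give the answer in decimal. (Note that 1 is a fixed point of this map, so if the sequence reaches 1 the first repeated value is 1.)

1

3513 → 3² + 5² + 1² + 3² = 9 + 25 + 1 + 9 = 44
44 → 4² + 4² = 16 + 16 = 32
32 → 3² + 2² = 9 + 4 = 13
13 → 1² + 3² = 1 + 9 = 10
10 → 1² + 0² = 1 + 0 = 1  — reached the fixed point 1.
1 → 1, so 1 is the first repeated value.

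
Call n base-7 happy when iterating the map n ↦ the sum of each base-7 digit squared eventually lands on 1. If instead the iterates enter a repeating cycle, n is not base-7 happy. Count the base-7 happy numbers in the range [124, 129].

1

124: 124 → 38 → 34 → 52 → 10 → 10  (repeats 10)
125: 125 → 49 → 1  (reaches 1)
126: 126 → 20 → 40 → 50 → 2 → 4 → 16 → 8 → 2  (repeats 2)
127: 127 → 21 → 9 → 5 → 25 → 25  (repeats 25)
128: 128 → 24 → 18 → 20 → 40 → 50 → 2 → 4 → 16 → 8 → 2  (repeats 2)
129: 129 → 29 → 17 → 13 → 37 → 29  (repeats 29)
base-7 happy: 125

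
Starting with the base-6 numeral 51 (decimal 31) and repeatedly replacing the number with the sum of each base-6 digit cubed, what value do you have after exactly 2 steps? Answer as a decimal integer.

54

31 = (5,1)_6 → 5³ + 1³ = 126
126 = (3,3,0)_6 → 3³ + 3³ + 0³ = 54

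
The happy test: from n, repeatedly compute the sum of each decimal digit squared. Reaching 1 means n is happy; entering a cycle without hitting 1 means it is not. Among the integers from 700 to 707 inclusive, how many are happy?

700: 700 → 49 → 97 → 130 → 10 → 1  (reaches 1)
701: 701 → 50 → 25 → 29 → 85 → 89 → 145 → 42 → 20 → 4 → 16 → 37 → 58 → 89  (repeats 89)
702: 702 → 53 → 34 → 25 → 29 → 85 → 89 → 145 → 42 → 20 → 4 → 16 → 37 → 58 → 89  (repeats 89)
703: 703 → 58 → 89 → 145 → 42 → 20 → 4 → 16 → 37 → 58  (repeats 58)
704: 704 → 65 → 61 → 37 → 58 → 89 → 145 → 42 → 20 → 4 → 16 → 37  (repeats 37)
705: 705 → 74 → 65 → 61 → 37 → 58 → 89 → 145 → 42 → 20 → 4 → 16 → 37  (repeats 37)
706: 706 → 85 → 89 → 145 → 42 → 20 → 4 → 16 → 37 → 58 → 89  (repeats 89)
707: 707 → 98 → 145 → 42 → 20 → 4 → 16 → 37 → 58 → 89 → 145  (repeats 145)
happy: 700

1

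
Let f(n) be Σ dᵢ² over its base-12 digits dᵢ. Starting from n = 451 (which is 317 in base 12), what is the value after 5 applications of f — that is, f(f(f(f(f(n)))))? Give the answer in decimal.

451 = (3,1,7)_12 → 3² + 1² + 7² = 9 + 1 + 49 = 59
59 = (4,11)_12 → 4² + 11² = 16 + 121 = 137
137 = (11,5)_12 → 11² + 5² = 121 + 25 = 146
146 = (1,0,2)_12 → 1² + 0² + 2² = 1 + 0 + 4 = 5
5 = (5)_12 → 5² = 25

25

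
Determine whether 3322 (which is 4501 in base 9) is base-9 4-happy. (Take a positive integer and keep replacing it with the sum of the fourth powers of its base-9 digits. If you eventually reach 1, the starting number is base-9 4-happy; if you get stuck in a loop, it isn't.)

not base-9 4-happy

3322 = (4,5,0,1)_9 → 4⁴ + 5⁴ + 0⁴ + 1⁴ = 256 + 625 + 0 + 1 = 882
882 = (1,1,8,0)_9 → 1⁴ + 1⁴ + 8⁴ + 0⁴ = 1 + 1 + 4096 + 0 = 4098
4098 = (5,5,5,3)_9 → 5⁴ + 5⁴ + 5⁴ + 3⁴ = 625 + 625 + 625 + 81 = 1956
1956 = (2,6,1,3)_9 → 2⁴ + 6⁴ + 1⁴ + 3⁴ = 16 + 1296 + 1 + 81 = 1394
1394 = (1,8,1,8)_9 → 1⁴ + 8⁴ + 1⁴ + 8⁴ = 1 + 4096 + 1 + 4096 = 8194
8194 = (1,2,2,1,4)_9 → 1⁴ + 2⁴ + 2⁴ + 1⁴ + 4⁴ = 1 + 16 + 16 + 1 + 256 = 290
290 = (3,5,2)_9 → 3⁴ + 5⁴ + 2⁴ = 81 + 625 + 16 = 722
722 = (8,8,2)_9 → 8⁴ + 8⁴ + 2⁴ = 4096 + 4096 + 16 = 8208
8208 = (1,2,2,3,0)_9 → 1⁴ + 2⁴ + 2⁴ + 3⁴ + 0⁴ = 1 + 16 + 16 + 81 + 0 = 114
114 = (1,3,6)_9 → 1⁴ + 3⁴ + 6⁴ = 1 + 81 + 1296 = 1378
1378 = (1,8,0,1)_9 → 1⁴ + 8⁴ + 0⁴ + 1⁴ = 1 + 4096 + 0 + 1 = 4098  — 4098 already seen; the sequence cycles without reaching 1.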